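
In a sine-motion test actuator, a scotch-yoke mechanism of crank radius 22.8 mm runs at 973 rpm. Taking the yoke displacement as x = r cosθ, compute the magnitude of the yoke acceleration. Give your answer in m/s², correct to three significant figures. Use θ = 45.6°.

166

ω = 101.9 rad/s (from 973 rpm).
x = r cosθ ⇒ ẍ = −rω² cosθ (ω constant).
|a| = rω²|cosθ| = 0.0228·(101.9)²·|cos 45.6°| = 165.62 m/s².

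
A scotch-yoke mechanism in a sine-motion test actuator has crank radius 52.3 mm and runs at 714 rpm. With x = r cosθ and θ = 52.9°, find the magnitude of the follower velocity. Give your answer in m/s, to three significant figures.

3.12

ω = 74.77 rad/s (from 714 rpm).
x = r cosθ ⇒ ẋ = −rω sinθ.
|v| = rω|sinθ| = 0.0523·74.77·|sin 52.9°| = 3.1189 m/s.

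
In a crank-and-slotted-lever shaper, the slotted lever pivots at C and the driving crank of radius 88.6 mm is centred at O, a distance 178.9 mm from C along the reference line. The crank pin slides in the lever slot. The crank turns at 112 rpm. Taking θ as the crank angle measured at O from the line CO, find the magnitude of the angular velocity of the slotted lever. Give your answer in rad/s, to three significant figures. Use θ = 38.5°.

3.67

ω = 11.73 rad/s (from 112 rpm).
Crank pin A relative to C: A = (d + r cosθ, r sinθ); lever angle φ = atan2(r sinθ, d + r cosθ).
Differentiating tanφ: φ̇ = rω(d cosθ + r)/(d² + r² + 2dr cosθ).
d² + r² + 2dr cosθ = |CA|² = 0.0646647 m²;  d cosθ + r = +0.22861 m.
|ω_lever| = |0.0886·11.73·+0.22861| / 0.0646647 = 3.6737 rad/s.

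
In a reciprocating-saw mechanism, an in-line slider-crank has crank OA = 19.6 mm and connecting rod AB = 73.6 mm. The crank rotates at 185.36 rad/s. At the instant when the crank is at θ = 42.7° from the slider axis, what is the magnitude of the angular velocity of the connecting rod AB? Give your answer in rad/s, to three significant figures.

ω = 185.4 rad/s
The rod makes angle φ with the slider axis where L sinφ = r sinθ; differentiating, L cosφ·φ̇ = r ω cosθ.
L cosφ = √(L² − r² sin²θ) = 0.07239 m.
|ω_rod| = r ω |cosθ| / √(L² − r² sin²θ) = 0.0196·185.4·0.73491/0.07239 = 36.883 rad/s.

36.9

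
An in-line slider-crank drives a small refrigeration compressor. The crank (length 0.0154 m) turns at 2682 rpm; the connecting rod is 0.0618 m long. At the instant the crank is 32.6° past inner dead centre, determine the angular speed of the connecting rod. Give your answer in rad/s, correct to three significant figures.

59.5

ω = 280.9 rad/s (converted from 2682 rpm).
The rod makes angle φ with the slider axis where L sinφ = r sinθ; differentiating, L cosφ·φ̇ = r ω cosθ.
L cosφ = √(L² − r² sin²θ) = 0.06124 m.
|ω_rod| = r ω |cosθ| / √(L² − r² sin²θ) = 0.0154·280.9·0.84245/0.06124 = 59.5 rad/s.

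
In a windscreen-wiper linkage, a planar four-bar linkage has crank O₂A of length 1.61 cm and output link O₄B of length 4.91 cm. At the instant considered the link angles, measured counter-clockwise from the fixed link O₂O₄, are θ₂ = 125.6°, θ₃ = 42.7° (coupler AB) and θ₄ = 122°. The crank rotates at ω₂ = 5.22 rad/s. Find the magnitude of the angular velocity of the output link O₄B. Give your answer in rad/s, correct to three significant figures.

ω₂ = 5.22 rad/s
Differentiating the loop-closure r₂e^{iθ₂}+r₃e^{iθ₃}=r₁+r₄e^{iθ₄} gives r₂ω₂e^{iθ₂}+r₃ω₃e^{iθ₃}=r₄ω₄e^{iθ₄}.
Eliminating the other unknown: ω₄ = r₂ω₂ sin(θ₂−θ₃) / [r₄ sin(θ₄−θ₃)].
Numerator sine = +0.99233; denominator sine = +0.98261.
Result = 0.0161·5.22·(+0.99233) / (0.0491·(+0.98261)) = +1.7286 rad/s; magnitude 1.7286 rad/s.

1.73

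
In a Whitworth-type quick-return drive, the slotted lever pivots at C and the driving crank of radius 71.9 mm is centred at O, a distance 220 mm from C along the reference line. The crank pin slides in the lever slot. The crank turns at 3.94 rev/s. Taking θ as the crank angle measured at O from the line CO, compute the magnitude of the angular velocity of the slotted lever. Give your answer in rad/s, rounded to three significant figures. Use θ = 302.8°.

ω = 24.76 rad/s (from 3.94 rev/s).
Crank pin A relative to C: A = (d + r cosθ, r sinθ); lever angle φ = atan2(r sinθ, d + r cosθ).
Differentiating tanφ: φ̇ = rω(d cosθ + r)/(d² + r² + 2dr cosθ).
d² + r² + 2dr cosθ = |CA|² = 0.0707071 m²;  d cosθ + r = +0.19108 m.
|ω_lever| = |0.0719·24.76·+0.19108| / 0.0707071 = 4.81 rad/s.

4.81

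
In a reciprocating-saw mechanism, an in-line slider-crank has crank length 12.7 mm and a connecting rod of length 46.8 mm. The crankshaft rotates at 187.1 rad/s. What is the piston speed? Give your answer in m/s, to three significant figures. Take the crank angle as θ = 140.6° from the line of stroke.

1.19

ω = 187.1 rad/s
For an in-line slider-crank, x = r cosθ + √(L² − r² sin²θ), so v = −rω sinθ·[1 + r cosθ/√(L² − r² sin²θ)].
With r = 0.0127 m, L = 0.0468 m, θ = 140.6°: √(L² − r² sin²θ) = 0.046101 m.
v = −0.0127·187.1·0.63473·[1 + 0.0127·-0.77273/0.046101] = -1.1872 m/s.
|v| = 1.1872 m/s.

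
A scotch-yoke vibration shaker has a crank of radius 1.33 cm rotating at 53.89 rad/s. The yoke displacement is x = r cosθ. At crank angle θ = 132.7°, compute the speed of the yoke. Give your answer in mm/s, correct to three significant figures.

ω = 53.89 rad/s
x = r cosθ ⇒ ẋ = −rω sinθ.
|v| = rω|sinθ| = 0.0133·53.89·|sin 132.7°| = 0.52674 m/s = 526.74 mm/s.

527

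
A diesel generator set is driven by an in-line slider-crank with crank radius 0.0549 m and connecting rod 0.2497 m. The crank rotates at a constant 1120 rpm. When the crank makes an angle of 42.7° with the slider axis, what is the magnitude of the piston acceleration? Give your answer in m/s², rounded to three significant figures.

ω = 2π·1120/60 = 117.3 rad/s
x(θ) = r cosθ + √(L² − r² sin²θ); with ω constant, a = ω²·d²x/dθ².
d²x/dθ² = −r cosθ − r²(cos2θ)/√u − r⁴ sin²2θ/(4u^{3/2}),  u = L² − r² sin²θ = 0.0609639 m².
Substituting r = 0.0549 m, L = 0.2497 m, θ = 42.7°: d²x/dθ² = -0.041476 m.
a = ω²·d²x/dθ² = (117.3)²·(-0.041476) = -570.54 m/s²;  |a| = 570.54 m/s².

571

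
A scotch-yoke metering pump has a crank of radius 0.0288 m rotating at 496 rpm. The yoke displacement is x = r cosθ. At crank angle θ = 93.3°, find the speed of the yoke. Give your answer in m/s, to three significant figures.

1.49

ω = 51.94 rad/s (from 496 rpm).
x = r cosθ ⇒ ẋ = −rω sinθ.
|v| = rω|sinθ| = 0.0288·51.94·|sin 93.3°| = 1.4934 m/s.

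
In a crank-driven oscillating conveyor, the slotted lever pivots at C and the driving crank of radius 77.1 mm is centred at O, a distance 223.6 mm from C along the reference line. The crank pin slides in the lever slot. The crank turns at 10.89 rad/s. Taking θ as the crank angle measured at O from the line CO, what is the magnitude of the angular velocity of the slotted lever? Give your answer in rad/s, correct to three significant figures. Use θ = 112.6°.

0.174

ω = 10.89 rad/s
Crank pin A relative to C: A = (d + r cosθ, r sinθ); lever angle φ = atan2(r sinθ, d + r cosθ).
Differentiating tanφ: φ̇ = rω(d cosθ + r)/(d² + r² + 2dr cosθ).
d² + r² + 2dr cosθ = |CA|² = 0.0426912 m²;  d cosθ + r = -0.0088284 m.
|ω_lever| = |0.0771·10.89·-0.0088284| / 0.0426912 = 0.17363 rad/s.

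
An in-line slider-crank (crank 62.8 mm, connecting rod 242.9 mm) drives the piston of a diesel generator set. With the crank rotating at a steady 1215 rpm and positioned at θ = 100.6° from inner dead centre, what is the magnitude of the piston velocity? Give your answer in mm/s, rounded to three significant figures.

ω = 2π·1215/60 = 127.2 rad/s
For an in-line slider-crank, x = r cosθ + √(L² − r² sin²θ), so v = −rω sinθ·[1 + r cosθ/√(L² − r² sin²θ)].
With r = 0.0628 m, L = 0.2429 m, θ = 100.6°: √(L² − r² sin²θ) = 0.23493 m.
v = −0.0628·127.2·0.98294·[1 + 0.0628·-0.18395/0.23493] = -7.4678 m/s.
|v| = 7.4678 m/s = 7467.8 mm/s.

7470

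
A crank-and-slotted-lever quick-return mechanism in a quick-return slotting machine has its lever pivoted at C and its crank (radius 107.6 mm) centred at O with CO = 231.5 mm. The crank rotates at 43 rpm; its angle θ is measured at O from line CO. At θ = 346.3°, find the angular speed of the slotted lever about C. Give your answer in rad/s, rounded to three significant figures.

1.42

ω = 4.503 rad/s (from 43 rpm).
Crank pin A relative to C: A = (d + r cosθ, r sinθ); lever angle φ = atan2(r sinθ, d + r cosθ).
Differentiating tanφ: φ̇ = rω(d cosθ + r)/(d² + r² + 2dr cosθ).
d² + r² + 2dr cosθ = |CA|² = 0.113571 m²;  d cosθ + r = +0.33251 m.
|ω_lever| = |0.1076·4.503·+0.33251| / 0.113571 = 1.4186 rad/s.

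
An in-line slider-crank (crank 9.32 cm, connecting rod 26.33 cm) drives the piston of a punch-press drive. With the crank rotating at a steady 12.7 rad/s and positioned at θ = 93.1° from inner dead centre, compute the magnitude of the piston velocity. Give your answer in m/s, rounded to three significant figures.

ω = 12.7 rad/s
For an in-line slider-crank, x = r cosθ + √(L² − r² sin²θ), so v = −rω sinθ·[1 + r cosθ/√(L² − r² sin²θ)].
With r = 0.0932 m, L = 0.2633 m, θ = 93.1°: √(L² − r² sin²θ) = 0.2463 m.
v = −0.0932·12.7·0.99854·[1 + 0.0932·-0.05408/0.2463] = -1.1577 m/s.
|v| = 1.1577 m/s.

1.16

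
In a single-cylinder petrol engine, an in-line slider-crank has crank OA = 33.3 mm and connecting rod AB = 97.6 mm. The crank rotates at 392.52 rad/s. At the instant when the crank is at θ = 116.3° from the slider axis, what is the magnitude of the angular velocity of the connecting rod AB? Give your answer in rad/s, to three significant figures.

62.3

ω = 392.5 rad/s
The rod makes angle φ with the slider axis where L sinφ = r sinθ; differentiating, L cosφ·φ̇ = r ω cosθ.
L cosφ = √(L² − r² sin²θ) = 0.092922 m.
|ω_rod| = r ω |cosθ| / √(L² − r² sin²θ) = 0.0333·392.5·0.44307/0.092922 = 62.325 rad/s.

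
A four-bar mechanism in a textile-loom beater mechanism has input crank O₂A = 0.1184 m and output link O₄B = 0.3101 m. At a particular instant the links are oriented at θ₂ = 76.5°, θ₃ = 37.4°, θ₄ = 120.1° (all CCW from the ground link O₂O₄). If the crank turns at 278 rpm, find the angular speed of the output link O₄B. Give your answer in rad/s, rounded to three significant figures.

ω₂ = 29.11 rad/s (from 278 rpm).
Differentiating the loop-closure r₂e^{iθ₂}+r₃e^{iθ₃}=r₁+r₄e^{iθ₄} gives r₂ω₂e^{iθ₂}+r₃ω₃e^{iθ₃}=r₄ω₄e^{iθ₄}.
Eliminating the other unknown: ω₄ = r₂ω₂ sin(θ₂−θ₃) / [r₄ sin(θ₄−θ₃)].
Numerator sine = +0.63068; denominator sine = +0.99189.
Result = 0.1184·29.11·(+0.63068) / (0.3101·(+0.99189)) = +7.0675 rad/s; magnitude 7.0675 rad/s.

7.07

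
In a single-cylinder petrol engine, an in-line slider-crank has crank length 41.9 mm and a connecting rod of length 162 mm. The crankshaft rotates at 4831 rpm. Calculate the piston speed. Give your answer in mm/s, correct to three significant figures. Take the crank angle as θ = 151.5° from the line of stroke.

7800

ω = 2π·4831/60 = 505.9 rad/s
For an in-line slider-crank, x = r cosθ + √(L² − r² sin²θ), so v = −rω sinθ·[1 + r cosθ/√(L² − r² sin²θ)].
With r = 0.0419 m, L = 0.162 m, θ = 151.5°: √(L² − r² sin²θ) = 0.16076 m.
v = −0.0419·505.9·0.47716·[1 + 0.0419·-0.87882/0.16076] = -7.7977 m/s.
|v| = 7.7977 m/s = 7797.7 mm/s.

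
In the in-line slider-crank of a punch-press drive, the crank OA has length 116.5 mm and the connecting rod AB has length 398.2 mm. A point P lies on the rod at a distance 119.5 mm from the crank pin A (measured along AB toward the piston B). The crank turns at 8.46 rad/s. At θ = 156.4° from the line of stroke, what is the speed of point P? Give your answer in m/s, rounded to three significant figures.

0.729

ω = 8.46 rad/s.  Crank-pin speed |V_A| = rω = 0.98559 m/s, perpendicular to OA.
Rod angle: sinφ = −(r/L) sinθ ⇒ φ = -6.726°; ω_rod = −rω cosθ/√(L²−r²sin²θ) = +2.2838 rad/s.
V_P = V_A + ω_rod × AP, with AP = 0.1195 m along the rod.
Components: V_Px = −rω sinθ − a·ω_rod·sinφ = -0.36261 m/s;  V_Py = rω cosθ + a·ω_rod·cosφ = -0.63212 m/s.
|V_P| = √(V_Px² + V_Py²) = 0.72874 m/s.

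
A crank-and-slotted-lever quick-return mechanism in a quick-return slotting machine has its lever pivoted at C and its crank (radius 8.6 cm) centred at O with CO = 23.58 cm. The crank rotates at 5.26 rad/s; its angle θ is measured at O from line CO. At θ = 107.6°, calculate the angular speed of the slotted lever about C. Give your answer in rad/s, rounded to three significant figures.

ω = 5.26 rad/s
Crank pin A relative to C: A = (d + r cosθ, r sinθ); lever angle φ = atan2(r sinθ, d + r cosθ).
Differentiating tanφ: φ̇ = rω(d cosθ + r)/(d² + r² + 2dr cosθ).
d² + r² + 2dr cosθ = |CA|² = 0.0507342 m²;  d cosθ + r = +0.014701 m.
|ω_lever| = |0.086·5.26·+0.014701| / 0.0507342 = 0.13108 rad/s.

0.131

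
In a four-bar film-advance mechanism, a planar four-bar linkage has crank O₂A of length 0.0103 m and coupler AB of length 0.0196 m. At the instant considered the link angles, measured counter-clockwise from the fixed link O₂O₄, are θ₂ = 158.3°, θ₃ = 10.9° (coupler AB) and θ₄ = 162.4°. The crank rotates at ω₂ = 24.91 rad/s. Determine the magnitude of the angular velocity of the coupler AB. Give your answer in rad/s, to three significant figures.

1.96

ω₂ = 24.91 rad/s
Differentiating the loop-closure r₂e^{iθ₂}+r₃e^{iθ₃}=r₁+r₄e^{iθ₄} gives r₂ω₂e^{iθ₂}+r₃ω₃e^{iθ₃}=r₄ω₄e^{iθ₄}.
Eliminating the other unknown: ω₃ = r₂ω₂ sin(θ₄−θ₂) / [r₃ sin(θ₃−θ₄)].
Numerator sine = +0.07150; denominator sine = -0.47716.
Result = 0.0103·24.91·(+0.07150) / (0.0196·(-0.47716)) = -1.9615 rad/s; magnitude 1.9615 rad/s.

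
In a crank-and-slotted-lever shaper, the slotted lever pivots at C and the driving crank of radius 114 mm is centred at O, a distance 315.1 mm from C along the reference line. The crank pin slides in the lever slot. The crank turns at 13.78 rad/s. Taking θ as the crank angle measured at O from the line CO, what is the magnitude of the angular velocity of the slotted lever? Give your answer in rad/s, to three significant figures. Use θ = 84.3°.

1.91

ω = 13.78 rad/s
Crank pin A relative to C: A = (d + r cosθ, r sinθ); lever angle φ = atan2(r sinθ, d + r cosθ).
Differentiating tanφ: φ̇ = rω(d cosθ + r)/(d² + r² + 2dr cosθ).
d² + r² + 2dr cosθ = |CA|² = 0.119419 m²;  d cosθ + r = +0.1453 m.
|ω_lever| = |0.114·13.78·+0.1453| / 0.119419 = 1.9113 rad/s.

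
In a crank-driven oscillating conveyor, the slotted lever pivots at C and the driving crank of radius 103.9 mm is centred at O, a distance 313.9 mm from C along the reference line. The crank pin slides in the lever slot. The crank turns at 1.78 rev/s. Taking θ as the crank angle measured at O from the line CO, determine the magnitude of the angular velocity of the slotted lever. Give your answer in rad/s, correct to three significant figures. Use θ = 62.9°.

2.06

ω = 11.18 rad/s (from 1.78 rev/s).
Crank pin A relative to C: A = (d + r cosθ, r sinθ); lever angle φ = atan2(r sinθ, d + r cosθ).
Differentiating tanφ: φ̇ = rω(d cosθ + r)/(d² + r² + 2dr cosθ).
d² + r² + 2dr cosθ = |CA|² = 0.139043 m²;  d cosθ + r = +0.2469 m.
|ω_lever| = |0.1039·11.18·+0.2469| / 0.139043 = 2.0634 rad/s.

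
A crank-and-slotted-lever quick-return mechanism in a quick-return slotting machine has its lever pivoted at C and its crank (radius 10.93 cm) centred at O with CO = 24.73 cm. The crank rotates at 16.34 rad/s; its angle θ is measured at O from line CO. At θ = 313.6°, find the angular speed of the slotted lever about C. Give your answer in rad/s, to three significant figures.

4.53

ω = 16.34 rad/s
Crank pin A relative to C: A = (d + r cosθ, r sinθ); lever angle φ = atan2(r sinθ, d + r cosθ).
Differentiating tanφ: φ̇ = rω(d cosθ + r)/(d² + r² + 2dr cosθ).
d² + r² + 2dr cosθ = |CA|² = 0.110384 m²;  d cosθ + r = +0.27984 m.
|ω_lever| = |0.1093·16.34·+0.27984| / 0.110384 = 4.5277 rad/s.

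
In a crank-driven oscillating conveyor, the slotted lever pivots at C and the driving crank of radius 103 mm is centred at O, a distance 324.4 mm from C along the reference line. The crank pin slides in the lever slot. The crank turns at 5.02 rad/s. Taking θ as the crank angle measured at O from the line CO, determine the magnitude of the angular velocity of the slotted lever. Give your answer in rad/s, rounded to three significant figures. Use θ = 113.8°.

ω = 5.02 rad/s
Crank pin A relative to C: A = (d + r cosθ, r sinθ); lever angle φ = atan2(r sinθ, d + r cosθ).
Differentiating tanφ: φ̇ = rω(d cosθ + r)/(d² + r² + 2dr cosθ).
d² + r² + 2dr cosθ = |CA|² = 0.0888769 m²;  d cosθ + r = -0.02791 m.
|ω_lever| = |0.103·5.02·-0.02791| / 0.0888769 = 0.16237 rad/s.

0.162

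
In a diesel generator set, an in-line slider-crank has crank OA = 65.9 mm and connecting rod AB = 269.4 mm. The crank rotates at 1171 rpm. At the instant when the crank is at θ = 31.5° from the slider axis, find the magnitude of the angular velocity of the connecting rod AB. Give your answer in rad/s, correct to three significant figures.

ω = 122.6 rad/s (converted from 1171 rpm).
The rod makes angle φ with the slider axis where L sinφ = r sinθ; differentiating, L cosφ·φ̇ = r ω cosθ.
L cosφ = √(L² − r² sin²θ) = 0.26719 m.
|ω_rod| = r ω |cosθ| / √(L² − r² sin²θ) = 0.0659·122.6·0.85264/0.26719 = 25.788 rad/s.

25.8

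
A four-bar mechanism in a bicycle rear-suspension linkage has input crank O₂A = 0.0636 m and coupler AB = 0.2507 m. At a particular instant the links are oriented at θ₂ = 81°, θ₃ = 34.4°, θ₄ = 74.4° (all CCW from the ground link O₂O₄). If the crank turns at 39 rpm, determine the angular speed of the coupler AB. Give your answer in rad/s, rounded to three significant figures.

ω₂ = 4.084 rad/s (from 39 rpm).
Differentiating the loop-closure r₂e^{iθ₂}+r₃e^{iθ₃}=r₁+r₄e^{iθ₄} gives r₂ω₂e^{iθ₂}+r₃ω₃e^{iθ₃}=r₄ω₄e^{iθ₄}.
Eliminating the other unknown: ω₃ = r₂ω₂ sin(θ₄−θ₂) / [r₃ sin(θ₃−θ₄)].
Numerator sine = -0.11494; denominator sine = -0.64279.
Result = 0.0636·4.084·(-0.11494) / (0.2507·(-0.64279)) = +0.18526 rad/s; magnitude 0.18526 rad/s.

0.185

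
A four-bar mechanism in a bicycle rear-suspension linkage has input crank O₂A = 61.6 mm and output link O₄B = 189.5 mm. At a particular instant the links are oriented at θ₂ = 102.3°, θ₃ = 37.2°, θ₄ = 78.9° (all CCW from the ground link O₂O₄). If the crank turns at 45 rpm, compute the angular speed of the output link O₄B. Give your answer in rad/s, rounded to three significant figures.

2.09

ω₂ = 4.712 rad/s (from 45 rpm).
Differentiating the loop-closure r₂e^{iθ₂}+r₃e^{iθ₃}=r₁+r₄e^{iθ₄} gives r₂ω₂e^{iθ₂}+r₃ω₃e^{iθ₃}=r₄ω₄e^{iθ₄}.
Eliminating the other unknown: ω₄ = r₂ω₂ sin(θ₂−θ₃) / [r₄ sin(θ₄−θ₃)].
Numerator sine = +0.90704; denominator sine = +0.66523.
Result = 0.0616·4.712·(+0.90704) / (0.1895·(+0.66523)) = +2.0887 rad/s; magnitude 2.0887 rad/s.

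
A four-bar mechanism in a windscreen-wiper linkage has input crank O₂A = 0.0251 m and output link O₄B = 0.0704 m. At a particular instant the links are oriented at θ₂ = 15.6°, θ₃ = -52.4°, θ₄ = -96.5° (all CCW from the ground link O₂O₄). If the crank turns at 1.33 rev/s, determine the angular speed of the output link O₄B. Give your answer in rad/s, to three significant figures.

3.97

ω₂ = 8.357 rad/s (from 1.33 rev/s).
Differentiating the loop-closure r₂e^{iθ₂}+r₃e^{iθ₃}=r₁+r₄e^{iθ₄} gives r₂ω₂e^{iθ₂}+r₃ω₃e^{iθ₃}=r₄ω₄e^{iθ₄}.
Eliminating the other unknown: ω₄ = r₂ω₂ sin(θ₂−θ₃) / [r₄ sin(θ₄−θ₃)].
Numerator sine = +0.92718; denominator sine = -0.69591.
Result = 0.0251·8.357·(+0.92718) / (0.0704·(-0.69591)) = -3.9696 rad/s; magnitude 3.9696 rad/s.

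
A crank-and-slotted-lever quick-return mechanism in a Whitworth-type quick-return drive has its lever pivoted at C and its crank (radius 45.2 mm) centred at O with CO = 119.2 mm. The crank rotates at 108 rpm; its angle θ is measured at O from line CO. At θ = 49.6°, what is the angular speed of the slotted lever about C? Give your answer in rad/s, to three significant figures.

2.69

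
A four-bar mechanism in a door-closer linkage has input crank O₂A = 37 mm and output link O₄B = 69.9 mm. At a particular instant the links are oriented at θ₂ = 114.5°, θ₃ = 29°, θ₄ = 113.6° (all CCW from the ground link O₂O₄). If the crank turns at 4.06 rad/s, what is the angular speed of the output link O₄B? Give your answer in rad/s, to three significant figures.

2.15

ω₂ = 4.06 rad/s
Differentiating the loop-closure r₂e^{iθ₂}+r₃e^{iθ₃}=r₁+r₄e^{iθ₄} gives r₂ω₂e^{iθ₂}+r₃ω₃e^{iθ₃}=r₄ω₄e^{iθ₄}.
Eliminating the other unknown: ω₄ = r₂ω₂ sin(θ₂−θ₃) / [r₄ sin(θ₄−θ₃)].
Numerator sine = +0.99692; denominator sine = +0.99556.
Result = 0.037·4.06·(+0.99692) / (0.0699·(+0.99556)) = +2.152 rad/s; magnitude 2.152 rad/s.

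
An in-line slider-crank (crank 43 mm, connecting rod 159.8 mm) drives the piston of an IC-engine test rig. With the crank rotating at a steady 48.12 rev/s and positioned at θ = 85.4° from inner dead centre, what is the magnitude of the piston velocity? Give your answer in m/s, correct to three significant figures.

13.2

ω = 2π·48.1 = 302.3 rad/s
For an in-line slider-crank, x = r cosθ + √(L² − r² sin²θ), so v = −rω sinθ·[1 + r cosθ/√(L² − r² sin²θ)].
With r = 0.043 m, L = 0.1598 m, θ = 85.4°: √(L² − r² sin²θ) = 0.15394 m.
v = −0.043·302.3·0.99678·[1 + 0.043·0.08020/0.15394] = -13.249 m/s.
|v| = 13.249 m/s.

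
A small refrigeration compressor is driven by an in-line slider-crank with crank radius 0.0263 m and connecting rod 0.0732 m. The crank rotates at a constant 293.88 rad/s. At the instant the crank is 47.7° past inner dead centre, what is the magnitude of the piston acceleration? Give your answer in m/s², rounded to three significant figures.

ω = 293.9 rad/s
x(θ) = r cosθ + √(L² − r² sin²θ); with ω constant, a = ω²·d²x/dθ².
d²x/dθ² = −r cosθ − r²(cos2θ)/√u − r⁴ sin²2θ/(4u^{3/2}),  u = L² − r² sin²θ = 0.00497985 m².
Substituting r = 0.0263 m, L = 0.0732 m, θ = 47.7°: d²x/dθ² = -0.017115 m.
a = ω²·d²x/dθ² = (293.9)²·(-0.017115) = -1478.2 m/s²;  |a| = 1478.2 m/s².

1480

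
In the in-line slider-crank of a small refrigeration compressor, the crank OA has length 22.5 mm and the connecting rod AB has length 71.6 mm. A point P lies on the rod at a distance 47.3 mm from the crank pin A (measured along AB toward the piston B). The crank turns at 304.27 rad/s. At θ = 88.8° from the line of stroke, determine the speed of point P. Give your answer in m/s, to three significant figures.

6.88

ω = 304.3 rad/s.  Crank-pin speed |V_A| = rω = 6.8461 m/s, perpendicular to OA.
Rod angle: sinφ = −(r/L) sinθ ⇒ φ = -18.311°; ω_rod = −rω cosθ/√(L²−r²sin²θ) = -2.1092 rad/s.
V_P = V_A + ω_rod × AP, with AP = 0.0473 m along the rod.
Components: V_Px = −rω sinθ − a·ω_rod·sinφ = -6.8759 m/s;  V_Py = rω cosθ + a·ω_rod·cosφ = +0.048659 m/s.
|V_P| = √(V_Px² + V_Py²) = 6.8761 m/s.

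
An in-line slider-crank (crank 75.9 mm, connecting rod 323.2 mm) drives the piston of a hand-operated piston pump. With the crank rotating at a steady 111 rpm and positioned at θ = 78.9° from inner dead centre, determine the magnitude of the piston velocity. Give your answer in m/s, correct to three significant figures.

ω = 2π·111/60 = 11.62 rad/s
For an in-line slider-crank, x = r cosθ + √(L² − r² sin²θ), so v = −rω sinθ·[1 + r cosθ/√(L² − r² sin²θ)].
With r = 0.0759 m, L = 0.3232 m, θ = 78.9°: √(L² − r² sin²θ) = 0.3145 m.
v = −0.0759·11.62·0.98129·[1 + 0.0759·0.19252/0.3145] = -0.90597 m/s.
|v| = 0.90597 m/s.

0.906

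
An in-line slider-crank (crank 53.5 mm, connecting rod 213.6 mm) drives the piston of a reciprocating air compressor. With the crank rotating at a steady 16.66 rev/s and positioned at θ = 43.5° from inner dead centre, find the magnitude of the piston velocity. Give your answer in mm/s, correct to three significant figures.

4570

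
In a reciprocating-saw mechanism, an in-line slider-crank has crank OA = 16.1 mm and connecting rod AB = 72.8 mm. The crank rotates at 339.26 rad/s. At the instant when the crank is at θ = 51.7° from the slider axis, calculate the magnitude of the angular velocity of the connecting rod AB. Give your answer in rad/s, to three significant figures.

47.2

ω = 339.3 rad/s
The rod makes angle φ with the slider axis where L sinφ = r sinθ; differentiating, L cosφ·φ̇ = r ω cosθ.
L cosφ = √(L² − r² sin²θ) = 0.071695 m.
|ω_rod| = r ω |cosθ| / √(L² − r² sin²θ) = 0.0161·339.3·0.61978/0.071695 = 47.218 rad/s.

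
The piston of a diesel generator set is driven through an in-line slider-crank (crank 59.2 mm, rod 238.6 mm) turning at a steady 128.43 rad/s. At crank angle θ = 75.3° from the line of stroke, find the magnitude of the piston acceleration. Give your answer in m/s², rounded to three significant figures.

ω = 128.4 rad/s
x(θ) = r cosθ + √(L² − r² sin²θ); with ω constant, a = ω²·d²x/dθ².
d²x/dθ² = −r cosθ − r²(cos2θ)/√u − r⁴ sin²2θ/(4u^{3/2}),  u = L² − r² sin²θ = 0.053651 m².
Substituting r = 0.0592 m, L = 0.2386 m, θ = 75.3°: d²x/dθ² = -0.0019001 m.
a = ω²·d²x/dθ² = (128.4)²·(-0.0019001) = -31.34 m/s²;  |a| = 31.34 m/s².

31.3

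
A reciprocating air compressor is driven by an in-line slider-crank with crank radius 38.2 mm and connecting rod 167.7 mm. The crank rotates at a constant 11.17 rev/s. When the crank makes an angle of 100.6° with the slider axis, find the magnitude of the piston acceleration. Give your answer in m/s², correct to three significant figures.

ω = 2π·11.2 = 70.18 rad/s
x(θ) = r cosθ + √(L² − r² sin²θ); with ω constant, a = ω²·d²x/dθ².
d²x/dθ² = −r cosθ − r²(cos2θ)/√u − r⁴ sin²2θ/(4u^{3/2}),  u = L² − r² sin²θ = 0.0267134 m².
Substituting r = 0.0382 m, L = 0.1677 m, θ = 100.6°: d²x/dθ² = +0.015335 m.
a = ω²·d²x/dθ² = (70.18)²·(+0.015335) = +75.535 m/s²;  |a| = 75.535 m/s².

75.5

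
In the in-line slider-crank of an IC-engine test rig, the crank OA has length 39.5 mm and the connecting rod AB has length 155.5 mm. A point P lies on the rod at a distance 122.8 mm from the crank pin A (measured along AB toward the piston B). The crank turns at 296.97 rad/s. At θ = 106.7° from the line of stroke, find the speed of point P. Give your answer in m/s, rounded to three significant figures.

10.6

ω = 297 rad/s.  Crank-pin speed |V_A| = rω = 11.73 m/s, perpendicular to OA.
Rod angle: sinφ = −(r/L) sinθ ⇒ φ = -14.082°; ω_rod = −rω cosθ/√(L²−r²sin²θ) = +22.349 rad/s.
V_P = V_A + ω_rod × AP, with AP = 0.1228 m along the rod.
Components: V_Px = −rω sinθ − a·ω_rod·sinφ = -10.568 m/s;  V_Py = rω cosθ + a·ω_rod·cosφ = -0.70885 m/s.
|V_P| = √(V_Px² + V_Py²) = 10.592 m/s.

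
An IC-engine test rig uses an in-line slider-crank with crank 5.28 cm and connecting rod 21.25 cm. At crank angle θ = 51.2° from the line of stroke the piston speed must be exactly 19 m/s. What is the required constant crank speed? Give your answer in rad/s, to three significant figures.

398

For an in-line slider-crank, |v_piston| = rω|sinθ|·[1 + r cosθ/√(L² − r² sin²θ)].
With r = 0.0528 m, L = 0.2125 m, θ = 51.2°: the bracketed kinematic factor |dx/dθ| = 0.047679 m.
ω = v/|dx/dθ| = 19/0.047679 = 398.5 rad/s.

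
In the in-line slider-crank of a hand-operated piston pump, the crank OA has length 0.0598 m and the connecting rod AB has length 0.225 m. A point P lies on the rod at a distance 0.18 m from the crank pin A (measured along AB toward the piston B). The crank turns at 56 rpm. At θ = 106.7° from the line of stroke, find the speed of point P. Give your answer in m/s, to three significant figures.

0.315

ω = 5.864 rad/s.  Crank-pin speed |V_A| = rω = 0.35069 m/s, perpendicular to OA.
Rod angle: sinφ = −(r/L) sinθ ⇒ φ = -14.748°; ω_rod = −rω cosθ/√(L²−r²sin²θ) = +0.46314 rad/s.
V_P = V_A + ω_rod × AP, with AP = 0.18 m along the rod.
Components: V_Px = −rω sinθ − a·ω_rod·sinφ = -0.31467 m/s;  V_Py = rω cosθ + a·ω_rod·cosφ = -0.020155 m/s.
|V_P| = √(V_Px² + V_Py²) = 0.31532 m/s.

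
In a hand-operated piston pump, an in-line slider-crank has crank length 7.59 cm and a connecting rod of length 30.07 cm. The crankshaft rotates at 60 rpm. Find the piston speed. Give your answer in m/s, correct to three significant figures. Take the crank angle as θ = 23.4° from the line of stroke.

0.233

ω = 2π·60/60 = 6.283 rad/s
For an in-line slider-crank, x = r cosθ + √(L² − r² sin²θ), so v = −rω sinθ·[1 + r cosθ/√(L² − r² sin²θ)].
With r = 0.0759 m, L = 0.3007 m, θ = 23.4°: √(L² − r² sin²θ) = 0.29919 m.
v = −0.0759·6.283·0.39715·[1 + 0.0759·0.91775/0.29919] = -0.23349 m/s.
|v| = 0.23349 m/s.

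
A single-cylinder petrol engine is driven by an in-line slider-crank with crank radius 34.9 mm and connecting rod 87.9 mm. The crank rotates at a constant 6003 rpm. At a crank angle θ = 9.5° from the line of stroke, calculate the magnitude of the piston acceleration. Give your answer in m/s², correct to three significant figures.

18800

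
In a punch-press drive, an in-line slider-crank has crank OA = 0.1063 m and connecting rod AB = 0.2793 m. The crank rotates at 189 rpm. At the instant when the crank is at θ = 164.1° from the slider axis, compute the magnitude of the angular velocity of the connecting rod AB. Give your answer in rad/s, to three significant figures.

ω = 19.79 rad/s (converted from 189 rpm).
The rod makes angle φ with the slider axis where L sinφ = r sinθ; differentiating, L cosφ·φ̇ = r ω cosθ.
L cosφ = √(L² − r² sin²θ) = 0.27778 m.
|ω_rod| = r ω |cosθ| / √(L² − r² sin²θ) = 0.1063·19.79·0.96174/0.27778 = 7.2842 rad/s.

7.28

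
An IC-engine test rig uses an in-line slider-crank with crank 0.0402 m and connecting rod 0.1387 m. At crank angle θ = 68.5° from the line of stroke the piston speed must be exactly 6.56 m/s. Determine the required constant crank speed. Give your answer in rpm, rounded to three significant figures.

1510

For an in-line slider-crank, |v_piston| = rω|sinθ|·[1 + r cosθ/√(L² − r² sin²θ)].
With r = 0.0402 m, L = 0.1387 m, θ = 68.5°: the bracketed kinematic factor |dx/dθ| = 0.041529 m.
ω = v/|dx/dθ| = 6.56/0.041529 = 157.96 rad/s.
N = 60ω/(2π) = 1508.4 rpm.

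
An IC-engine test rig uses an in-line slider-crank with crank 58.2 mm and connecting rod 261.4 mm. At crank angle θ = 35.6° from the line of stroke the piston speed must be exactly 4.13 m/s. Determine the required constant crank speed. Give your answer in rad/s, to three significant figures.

103

For an in-line slider-crank, |v_piston| = rω|sinθ|·[1 + r cosθ/√(L² − r² sin²θ)].
With r = 0.0582 m, L = 0.2614 m, θ = 35.6°: the bracketed kinematic factor |dx/dθ| = 0.040065 m.
ω = v/|dx/dθ| = 4.13/0.040065 = 103.08 rad/s.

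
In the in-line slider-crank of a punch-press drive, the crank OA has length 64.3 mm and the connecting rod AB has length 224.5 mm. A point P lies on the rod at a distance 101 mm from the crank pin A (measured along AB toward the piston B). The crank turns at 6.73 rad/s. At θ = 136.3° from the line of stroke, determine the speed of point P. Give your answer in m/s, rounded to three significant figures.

0.321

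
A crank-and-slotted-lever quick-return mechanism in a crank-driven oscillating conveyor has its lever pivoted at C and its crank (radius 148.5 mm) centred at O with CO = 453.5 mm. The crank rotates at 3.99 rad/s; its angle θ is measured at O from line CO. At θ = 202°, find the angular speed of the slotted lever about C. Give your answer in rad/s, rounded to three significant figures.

1.57

ω = 3.99 rad/s
Crank pin A relative to C: A = (d + r cosθ, r sinθ); lever angle φ = atan2(r sinθ, d + r cosθ).
Differentiating tanφ: φ̇ = rω(d cosθ + r)/(d² + r² + 2dr cosθ).
d² + r² + 2dr cosθ = |CA|² = 0.102833 m²;  d cosθ + r = -0.27198 m.
|ω_lever| = |0.1485·3.99·-0.27198| / 0.102833 = 1.5671 rad/s.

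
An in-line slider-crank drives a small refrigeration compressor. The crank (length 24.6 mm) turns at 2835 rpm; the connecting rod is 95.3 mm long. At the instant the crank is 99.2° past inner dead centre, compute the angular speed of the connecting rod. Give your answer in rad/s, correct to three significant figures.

12.7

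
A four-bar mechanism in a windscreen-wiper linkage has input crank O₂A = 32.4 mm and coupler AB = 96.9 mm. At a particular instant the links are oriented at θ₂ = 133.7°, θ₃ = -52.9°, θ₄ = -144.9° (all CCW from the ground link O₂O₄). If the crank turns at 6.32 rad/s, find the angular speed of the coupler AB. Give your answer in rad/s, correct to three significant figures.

ω₂ = 6.32 rad/s
Differentiating the loop-closure r₂e^{iθ₂}+r₃e^{iθ₃}=r₁+r₄e^{iθ₄} gives r₂ω₂e^{iθ₂}+r₃ω₃e^{iθ₃}=r₄ω₄e^{iθ₄}.
Eliminating the other unknown: ω₃ = r₂ω₂ sin(θ₄−θ₂) / [r₃ sin(θ₃−θ₄)].
Numerator sine = +0.98876; denominator sine = +0.99939.
Result = 0.0324·6.32·(+0.98876) / (0.0969·(+0.99939)) = +2.0907 rad/s; magnitude 2.0907 rad/s.

2.09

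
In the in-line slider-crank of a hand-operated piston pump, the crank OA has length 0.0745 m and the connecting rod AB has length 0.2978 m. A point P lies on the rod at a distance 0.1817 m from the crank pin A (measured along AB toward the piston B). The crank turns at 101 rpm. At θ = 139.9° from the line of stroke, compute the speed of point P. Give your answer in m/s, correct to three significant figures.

0.505

ω = 10.58 rad/s.  Crank-pin speed |V_A| = rω = 0.78796 m/s, perpendicular to OA.
Rod angle: sinφ = −(r/L) sinθ ⇒ φ = -9.273°; ω_rod = −rω cosθ/√(L²−r²sin²θ) = +2.0507 rad/s.
V_P = V_A + ω_rod × AP, with AP = 0.1817 m along the rod.
Components: V_Px = −rω sinθ − a·ω_rod·sinφ = -0.4475 m/s;  V_Py = rω cosθ + a·ω_rod·cosφ = -0.23498 m/s.
|V_P| = √(V_Px² + V_Py²) = 0.50544 m/s.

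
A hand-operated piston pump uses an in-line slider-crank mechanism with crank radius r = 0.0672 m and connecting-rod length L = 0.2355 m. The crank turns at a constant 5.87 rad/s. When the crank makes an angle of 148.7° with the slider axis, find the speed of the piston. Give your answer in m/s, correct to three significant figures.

ω = 5.87 rad/s
For an in-line slider-crank, x = r cosθ + √(L² − r² sin²θ), so v = −rω sinθ·[1 + r cosθ/√(L² − r² sin²θ)].
With r = 0.0672 m, L = 0.2355 m, θ = 148.7°: √(L² − r² sin²θ) = 0.2329 m.
v = −0.0672·5.87·0.51952·[1 + 0.0672·-0.85446/0.2329] = -0.15441 m/s.
|v| = 0.15441 m/s.

0.154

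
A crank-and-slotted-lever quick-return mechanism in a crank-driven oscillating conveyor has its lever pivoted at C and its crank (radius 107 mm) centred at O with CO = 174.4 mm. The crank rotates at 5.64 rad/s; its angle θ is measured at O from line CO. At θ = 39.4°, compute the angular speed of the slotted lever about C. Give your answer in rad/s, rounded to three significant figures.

2.06

ω = 5.64 rad/s
Crank pin A relative to C: A = (d + r cosθ, r sinθ); lever angle φ = atan2(r sinθ, d + r cosθ).
Differentiating tanφ: φ̇ = rω(d cosθ + r)/(d² + r² + 2dr cosθ).
d² + r² + 2dr cosθ = |CA|² = 0.070704 m²;  d cosθ + r = +0.24176 m.
|ω_lever| = |0.107·5.64·+0.24176| / 0.070704 = 2.0635 rad/s.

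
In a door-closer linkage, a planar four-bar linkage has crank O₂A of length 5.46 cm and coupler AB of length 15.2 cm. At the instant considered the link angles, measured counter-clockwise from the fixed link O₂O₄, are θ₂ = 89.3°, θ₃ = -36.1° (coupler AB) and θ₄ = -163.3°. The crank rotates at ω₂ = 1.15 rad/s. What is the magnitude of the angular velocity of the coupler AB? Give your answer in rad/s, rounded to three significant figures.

0.495

ω₂ = 1.15 rad/s
Differentiating the loop-closure r₂e^{iθ₂}+r₃e^{iθ₃}=r₁+r₄e^{iθ₄} gives r₂ω₂e^{iθ₂}+r₃ω₃e^{iθ₃}=r₄ω₄e^{iθ₄}.
Eliminating the other unknown: ω₃ = r₂ω₂ sin(θ₄−θ₂) / [r₃ sin(θ₃−θ₄)].
Numerator sine = +0.95424; denominator sine = +0.79653.
Result = 0.0546·1.15·(+0.95424) / (0.152·(+0.79653)) = +0.49488 rad/s; magnitude 0.49488 rad/s.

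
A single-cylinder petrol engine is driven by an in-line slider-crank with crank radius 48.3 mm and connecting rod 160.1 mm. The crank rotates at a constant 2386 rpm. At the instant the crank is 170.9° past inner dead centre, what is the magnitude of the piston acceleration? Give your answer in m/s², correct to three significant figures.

ω = 2π·2386/60 = 249.9 rad/s
x(θ) = r cosθ + √(L² − r² sin²θ); with ω constant, a = ω²·d²x/dθ².
d²x/dθ² = −r cosθ − r²(cos2θ)/√u − r⁴ sin²2θ/(4u^{3/2}),  u = L² − r² sin²θ = 0.0255737 m².
Substituting r = 0.0483 m, L = 0.1601 m, θ = 170.9°: d²x/dθ² = +0.033801 m.
a = ω²·d²x/dθ² = (249.9)²·(+0.033801) = +2110.2 m/s²;  |a| = 2110.2 m/s².

2110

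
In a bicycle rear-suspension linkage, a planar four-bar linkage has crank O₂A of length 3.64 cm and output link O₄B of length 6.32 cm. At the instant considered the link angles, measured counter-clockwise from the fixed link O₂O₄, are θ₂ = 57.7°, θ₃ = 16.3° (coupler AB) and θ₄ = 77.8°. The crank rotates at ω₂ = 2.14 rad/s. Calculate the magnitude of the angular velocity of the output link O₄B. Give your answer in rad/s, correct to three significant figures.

ω₂ = 2.14 rad/s
Differentiating the loop-closure r₂e^{iθ₂}+r₃e^{iθ₃}=r₁+r₄e^{iθ₄} gives r₂ω₂e^{iθ₂}+r₃ω₃e^{iθ₃}=r₄ω₄e^{iθ₄}.
Eliminating the other unknown: ω₄ = r₂ω₂ sin(θ₂−θ₃) / [r₄ sin(θ₄−θ₃)].
Numerator sine = +0.66131; denominator sine = +0.87882.
Result = 0.0364·2.14·(+0.66131) / (0.0632·(+0.87882)) = +0.92748 rad/s; magnitude 0.92748 rad/s.

0.927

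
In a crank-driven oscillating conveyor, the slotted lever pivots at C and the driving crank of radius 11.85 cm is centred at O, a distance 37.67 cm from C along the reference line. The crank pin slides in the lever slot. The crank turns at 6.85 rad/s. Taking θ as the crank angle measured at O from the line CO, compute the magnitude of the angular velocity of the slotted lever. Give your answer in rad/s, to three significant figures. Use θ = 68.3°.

ω = 6.85 rad/s
Crank pin A relative to C: A = (d + r cosθ, r sinθ); lever angle φ = atan2(r sinθ, d + r cosθ).
Differentiating tanφ: φ̇ = rω(d cosθ + r)/(d² + r² + 2dr cosθ).
d² + r² + 2dr cosθ = |CA|² = 0.188955 m²;  d cosθ + r = +0.25778 m.
|ω_lever| = |0.1185·6.85·+0.25778| / 0.188955 = 1.1074 rad/s.

1.11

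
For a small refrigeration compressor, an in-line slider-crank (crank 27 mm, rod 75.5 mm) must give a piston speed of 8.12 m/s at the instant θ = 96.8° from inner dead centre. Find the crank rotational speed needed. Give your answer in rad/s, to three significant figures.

317

For an in-line slider-crank, |v_piston| = rω|sinθ|·[1 + r cosθ/√(L² − r² sin²θ)].
With r = 0.027 m, L = 0.0755 m, θ = 96.8°: the bracketed kinematic factor |dx/dθ| = 0.025596 m.
ω = v/|dx/dθ| = 8.12/0.025596 = 317.24 rad/s.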